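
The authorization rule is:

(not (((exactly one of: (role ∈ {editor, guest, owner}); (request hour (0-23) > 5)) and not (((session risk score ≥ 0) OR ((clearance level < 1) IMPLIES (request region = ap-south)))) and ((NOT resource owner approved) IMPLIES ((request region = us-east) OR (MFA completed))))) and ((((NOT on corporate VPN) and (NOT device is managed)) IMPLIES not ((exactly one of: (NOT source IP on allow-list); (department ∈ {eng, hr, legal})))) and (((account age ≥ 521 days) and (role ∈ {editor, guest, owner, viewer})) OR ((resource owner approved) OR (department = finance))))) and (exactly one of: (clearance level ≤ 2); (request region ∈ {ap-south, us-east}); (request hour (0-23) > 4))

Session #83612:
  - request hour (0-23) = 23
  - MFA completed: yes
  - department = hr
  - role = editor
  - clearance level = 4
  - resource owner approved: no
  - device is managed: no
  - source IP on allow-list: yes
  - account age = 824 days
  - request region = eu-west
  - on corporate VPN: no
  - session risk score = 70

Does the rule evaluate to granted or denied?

Atomic conditions:
  role ∈ {editor, guest, owner}: editor is in the set → true
  request hour (0-23) > 5: 23 > 5 is true
  session risk score ≥ 0: 70 ≥ 0 is true
  clearance level < 1: 4 < 1 is false
  request region = ap-south: eu-west == ap-south is false
  NOT resource owner approved: no → true
  request region = us-east: eu-west == us-east is false
  MFA completed: yes → true
  NOT on corporate VPN: no → true
  NOT device is managed: no → true
  NOT source IP on allow-list: yes → false
  department ∈ {eng, hr, legal}: hr is in the set → true
  account age ≥ 521 days: 824 ≥ 521 is true
  role ∈ {editor, guest, owner, viewer}: editor is in the set → true
  resource owner approved: no → false
  department = finance: hr == finance is false
  clearance level ≤ 2: 4 ≤ 2 is false
  request region ∈ {ap-south, us-east}: eu-west is not in the set → false
  request hour (0-23) > 4: 23 > 4 is true
Combine:
[1.1.1.1] exactly-one(true, true) = false
[1.1.1.2.1.2] false → false (antecedent false ⇒ implication holds) = true
[1.1.1.2.1] true OR true = true
[1.1.1.2] NOT true = false
[1.1.1.3.2] false OR true = true
[1.1.1.3] true → true = true
[1.1.1] false AND false AND true = false
[1.1] NOT false = true
[1.2.1.1] true AND true = true
[1.2.1.2.1] exactly-one(false, true) = true
[1.2.1.2] NOT true = false
[1.2.1] true → false = false
[1.2.2.1] true AND true = true
[1.2.2.2] false OR false = false
[1.2.2] true OR false = true
[1.2] false AND true = false
[1] true AND false = false
[2] exactly-one(false, false, true) = true
[root] false AND true = false
Overall: false → denied

Denied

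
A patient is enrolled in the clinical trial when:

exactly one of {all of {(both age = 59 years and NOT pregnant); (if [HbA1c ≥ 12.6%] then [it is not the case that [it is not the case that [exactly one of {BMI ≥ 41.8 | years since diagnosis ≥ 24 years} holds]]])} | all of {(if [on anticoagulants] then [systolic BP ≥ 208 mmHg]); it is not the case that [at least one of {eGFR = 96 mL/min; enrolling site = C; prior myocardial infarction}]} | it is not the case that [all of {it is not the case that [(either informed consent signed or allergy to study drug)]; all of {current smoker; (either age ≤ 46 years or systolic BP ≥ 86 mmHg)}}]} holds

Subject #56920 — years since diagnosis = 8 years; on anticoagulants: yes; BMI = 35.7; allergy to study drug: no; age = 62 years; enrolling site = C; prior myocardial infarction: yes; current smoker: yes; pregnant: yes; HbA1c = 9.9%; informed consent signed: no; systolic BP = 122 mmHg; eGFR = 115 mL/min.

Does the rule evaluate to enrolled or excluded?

Atomic conditions:
  age = 59 years: 62 == 59 is false
  NOT pregnant: yes → false
  HbA1c ≥ 12.6%: 9.9 ≥ 12.6 is false
  BMI ≥ 41.8: 35.7 ≥ 41.8 is false
  years since diagnosis ≥ 24 years: 8 ≥ 24 is false
  on anticoagulants: yes → true
  systolic BP ≥ 208 mmHg: 122 ≥ 208 is false
  eGFR = 96 mL/min: 115 == 96 is false
  enrolling site = C: C == C is true
  prior myocardial infarction: yes → true
  informed consent signed: no → false
  allergy to study drug: no → false
  current smoker: yes → true
  age ≤ 46 years: 62 ≤ 46 is false
  systolic BP ≥ 86 mmHg: 122 ≥ 86 is true
Combine:
[1.1] false AND false = false
[1.2.2.1.1] exactly-one(false, false) = false
[1.2.2.1] NOT false = true
[1.2.2] NOT true = false
[1.2] false → false (antecedent false ⇒ implication holds) = true
[1] false AND true = false
[2.1] true → false = false
[2.2.1] false OR true OR true = true
[2.2] NOT true = false
[2] false AND false = false
[3.1.1.1] false OR false = false
[3.1.1] NOT false = true
[3.1.2.2] false OR true = true
[3.1.2] true AND true = true
[3.1] true AND true = true
[3] NOT true = false
[root] exactly-one(false, false, false) = false
Overall: false → excluded

Excluded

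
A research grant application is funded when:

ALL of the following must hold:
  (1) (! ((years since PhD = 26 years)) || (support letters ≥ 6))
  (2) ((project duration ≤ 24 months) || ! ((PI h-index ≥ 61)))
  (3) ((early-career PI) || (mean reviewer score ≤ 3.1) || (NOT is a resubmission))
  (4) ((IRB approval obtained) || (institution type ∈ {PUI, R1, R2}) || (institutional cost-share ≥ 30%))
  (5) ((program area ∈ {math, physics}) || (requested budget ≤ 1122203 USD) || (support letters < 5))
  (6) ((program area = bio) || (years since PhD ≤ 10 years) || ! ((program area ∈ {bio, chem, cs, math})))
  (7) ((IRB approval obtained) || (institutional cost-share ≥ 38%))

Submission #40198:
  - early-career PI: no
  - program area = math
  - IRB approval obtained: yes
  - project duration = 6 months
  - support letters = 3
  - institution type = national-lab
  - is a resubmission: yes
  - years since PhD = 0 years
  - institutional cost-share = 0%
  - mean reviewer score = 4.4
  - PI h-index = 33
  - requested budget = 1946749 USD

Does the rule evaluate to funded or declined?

Atomic conditions:
  years since PhD = 26 years: 0 == 26 is false
  support letters ≥ 6: 3 ≥ 6 is false
  project duration ≤ 24 months: 6 ≤ 24 is true
  PI h-index ≥ 61: 33 ≥ 61 is false
  early-career PI: no → false
  mean reviewer score ≤ 3.1: 4.4 ≤ 3.1 is false
  NOT is a resubmission: yes → false
  IRB approval obtained: yes → true
  institution type ∈ {PUI, R1, R2}: national-lab is not in the set → false
  institutional cost-share ≥ 30%: 0 ≥ 30 is false
  program area ∈ {math, physics}: math is in the set → true
  requested budget ≤ 1122203 USD: 1946749 ≤ 1122203 is false
  support letters < 5: 3 < 5 is true
  program area = bio: math == bio is false
  years since PhD ≤ 10 years: 0 ≤ 10 is true
  program area ∈ {bio, chem, cs, math}: math is in the set → true
  institutional cost-share ≥ 38%: 0 ≥ 38 is false
Combine:
[1.1] NOT false = true
[1] true OR false = true
[2.2] NOT false = true
[2] true OR true = true
[3] false OR false OR false = false
[4] true OR false OR false = true
[5] true OR false OR true = true
[6.3] NOT true = false
[6] false OR true OR false = true
[7] true OR false = true
[root] true AND true AND false AND true AND true AND true AND true = false
Overall: false → declined

Declined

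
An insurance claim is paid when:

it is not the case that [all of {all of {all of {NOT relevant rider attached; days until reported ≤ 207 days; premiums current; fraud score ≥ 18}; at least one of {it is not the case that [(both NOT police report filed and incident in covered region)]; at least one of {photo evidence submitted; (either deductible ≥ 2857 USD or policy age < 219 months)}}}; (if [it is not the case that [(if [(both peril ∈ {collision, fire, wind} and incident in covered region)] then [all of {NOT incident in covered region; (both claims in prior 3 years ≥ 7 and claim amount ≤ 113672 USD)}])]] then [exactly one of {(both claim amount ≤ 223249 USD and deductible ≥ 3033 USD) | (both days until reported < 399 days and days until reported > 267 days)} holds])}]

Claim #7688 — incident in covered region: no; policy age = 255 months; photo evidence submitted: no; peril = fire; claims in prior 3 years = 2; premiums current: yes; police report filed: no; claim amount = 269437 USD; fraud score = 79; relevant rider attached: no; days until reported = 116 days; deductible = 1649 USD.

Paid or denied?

Denied

Atomic conditions:
  NOT relevant rider attached: no → true
  days until reported ≤ 207 days: 116 ≤ 207 is true
  premiums current: yes → true
  fraud score ≥ 18: 79 ≥ 18 is true
  NOT police report filed: no → true
  incident in covered region: no → false
  photo evidence submitted: no → false
  deductible ≥ 2857 USD: 1649 ≥ 2857 is false
  policy age < 219 months: 255 < 219 is false
  peril ∈ {collision, fire, wind}: fire is in the set → true
  NOT incident in covered region: no → true
  claims in prior 3 years ≥ 7: 2 ≥ 7 is false
  claim amount ≤ 113672 USD: 269437 ≤ 113672 is false
  claim amount ≤ 223249 USD: 269437 ≤ 223249 is false
  deductible ≥ 3033 USD: 1649 ≥ 3033 is false
  days until reported < 399 days: 116 < 399 is true
  days until reported > 267 days: 116 > 267 is false
Combine:
[1.1.1] true AND true AND true AND true = true
[1.1.2.1.1] true AND false = false
[1.1.2.1] NOT false = true
[1.1.2.2.2] false OR false = false
[1.1.2.2] false OR false = false
[1.1.2] true OR false = true
[1.1] true AND true = true
[1.2.1.1.1] true AND false = false
[1.2.1.1.2.2] false AND false = false
[1.2.1.1.2] true AND false = false
[1.2.1.1] false → false (antecedent false ⇒ implication holds) = true
[1.2.1] NOT true = false
[1.2.2.1] false AND false = false
[1.2.2.2] true AND false = false
[1.2.2] exactly-one(false, false) = false
[1.2] false → false (antecedent false ⇒ implication holds) = true
[1] true AND true = true
[root] NOT true = false
Overall: false → denied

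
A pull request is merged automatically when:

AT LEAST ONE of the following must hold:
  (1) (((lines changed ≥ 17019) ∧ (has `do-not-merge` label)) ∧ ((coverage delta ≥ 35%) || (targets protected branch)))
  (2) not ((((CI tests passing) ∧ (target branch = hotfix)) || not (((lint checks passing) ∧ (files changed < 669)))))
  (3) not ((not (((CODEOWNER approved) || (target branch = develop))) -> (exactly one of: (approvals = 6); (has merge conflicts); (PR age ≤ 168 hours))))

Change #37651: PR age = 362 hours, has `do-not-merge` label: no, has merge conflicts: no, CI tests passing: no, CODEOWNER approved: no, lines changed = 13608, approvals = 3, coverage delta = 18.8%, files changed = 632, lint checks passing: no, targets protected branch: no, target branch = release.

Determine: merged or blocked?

Merged

Atomic conditions:
  lines changed ≥ 17019: 13608 ≥ 17019 is false
  has `do-not-merge` label: no → false
  coverage delta ≥ 35%: 18.8 ≥ 35 is false
  targets protected branch: no → false
  CI tests passing: no → false
  target branch = hotfix: release == hotfix is false
  lint checks passing: no → false
  files changed < 669: 632 < 669 is true
  CODEOWNER approved: no → false
  target branch = develop: release == develop is false
  approvals = 6: 3 == 6 is false
  has merge conflicts: no → false
  PR age ≤ 168 hours: 362 ≤ 168 is false
Combine:
[1.1] false AND false = false
[1.2] false OR false = false
[1] false AND false = false
[2.1.1] false AND false = false
[2.1.2.1] false AND true = false
[2.1.2] NOT false = true
[2.1] false OR true = true
[2] NOT true = false
[3.1.1.1] false OR false = false
[3.1.1] NOT false = true
[3.1.2] exactly-one(false, false, false) = false
[3.1] true → false = false
[3] NOT false = true
[root] false OR false OR true = true
Overall: true → merged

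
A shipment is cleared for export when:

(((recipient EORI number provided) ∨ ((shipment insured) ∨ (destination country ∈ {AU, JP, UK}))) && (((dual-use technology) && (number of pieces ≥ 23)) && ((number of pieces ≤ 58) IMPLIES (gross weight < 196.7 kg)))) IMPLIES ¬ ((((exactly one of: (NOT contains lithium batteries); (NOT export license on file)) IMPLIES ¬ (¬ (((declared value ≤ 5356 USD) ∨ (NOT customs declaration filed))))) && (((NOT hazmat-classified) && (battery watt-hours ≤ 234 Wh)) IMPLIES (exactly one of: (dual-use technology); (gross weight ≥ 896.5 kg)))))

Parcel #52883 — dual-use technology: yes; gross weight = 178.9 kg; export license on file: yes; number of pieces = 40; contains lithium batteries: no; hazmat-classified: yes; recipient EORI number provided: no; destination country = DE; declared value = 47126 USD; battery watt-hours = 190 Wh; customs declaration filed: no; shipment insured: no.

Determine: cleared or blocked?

Atomic conditions:
  recipient EORI number provided: no → false
  shipment insured: no → false
  destination country ∈ {AU, JP, UK}: DE is not in the set → false
  dual-use technology: yes → true
  number of pieces ≥ 23: 40 ≥ 23 is true
  number of pieces ≤ 58: 40 ≤ 58 is true
  gross weight < 196.7 kg: 178.9 < 196.7 is true
  NOT contains lithium batteries: no → true
  NOT export license on file: yes → false
  declared value ≤ 5356 USD: 47126 ≤ 5356 is false
  NOT customs declaration filed: no → true
  NOT hazmat-classified: yes → false
  battery watt-hours ≤ 234 Wh: 190 ≤ 234 is true
  gross weight ≥ 896.5 kg: 178.9 ≥ 896.5 is false
Combine:
[1.1.2] false OR false = false
[1.1] false OR false = false
[1.2.1] true AND true = true
[1.2.2] true → true = true
[1.2] true AND true = true
[1] false AND true = false
[2.1.1.1] exactly-one(true, false) = true
[2.1.1.2.1.1] false OR true = true
[2.1.1.2.1] NOT true = false
[2.1.1.2] NOT false = true
[2.1.1] true → true = true
[2.1.2.1] false AND true = false
[2.1.2.2] exactly-one(true, false) = true
[2.1.2] false → true (antecedent false ⇒ implication holds) = true
[2.1] true AND true = true
[2] NOT true = false
[root] false → false (antecedent false ⇒ implication holds) = true
Overall: true → cleared

Cleared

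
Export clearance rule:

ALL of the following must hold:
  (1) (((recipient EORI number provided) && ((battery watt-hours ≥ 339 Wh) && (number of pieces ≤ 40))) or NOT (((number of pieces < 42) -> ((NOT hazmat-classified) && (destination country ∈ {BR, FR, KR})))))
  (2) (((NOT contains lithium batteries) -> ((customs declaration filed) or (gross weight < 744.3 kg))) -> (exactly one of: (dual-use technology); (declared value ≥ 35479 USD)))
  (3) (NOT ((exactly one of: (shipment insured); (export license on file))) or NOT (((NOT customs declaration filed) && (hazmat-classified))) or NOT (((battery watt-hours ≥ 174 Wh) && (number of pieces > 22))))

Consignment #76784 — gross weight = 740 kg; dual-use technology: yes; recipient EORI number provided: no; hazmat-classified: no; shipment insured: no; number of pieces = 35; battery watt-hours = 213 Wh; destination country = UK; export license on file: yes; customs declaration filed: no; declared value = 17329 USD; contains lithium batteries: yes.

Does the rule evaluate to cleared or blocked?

Atomic conditions:
  recipient EORI number provided: no → false
  battery watt-hours ≥ 339 Wh: 213 ≥ 339 is false
  number of pieces ≤ 40: 35 ≤ 40 is true
  number of pieces < 42: 35 < 42 is true
  NOT hazmat-classified: no → true
  destination country ∈ {BR, FR, KR}: UK is not in the set → false
  NOT contains lithium batteries: yes → false
  customs declaration filed: no → false
  gross weight < 744.3 kg: 740 < 744.3 is true
  dual-use technology: yes → true
  declared value ≥ 35479 USD: 17329 ≥ 35479 is false
  shipment insured: no → false
  export license on file: yes → true
  NOT customs declaration filed: no → true
  hazmat-classified: no → false
  battery watt-hours ≥ 174 Wh: 213 ≥ 174 is true
  number of pieces > 22: 35 > 22 is true
Combine:
[1.1.2] false AND true = false
[1.1] false AND false = false
[1.2.1.2] true AND false = false
[1.2.1] true → false = false
[1.2] NOT false = true
[1] false OR true = true
[2.1.2] false OR true = true
[2.1] false → true (antecedent false ⇒ implication holds) = true
[2.2] exactly-one(true, false) = true
[2] true → true = true
[3.1.1] exactly-one(false, true) = true
[3.1] NOT true = false
[3.2.1] true AND false = false
[3.2] NOT false = true
[3.3.1] true AND true = true
[3.3] NOT true = false
[3] false OR true OR false = true
[root] true AND true AND true = true
Overall: true → cleared

Cleared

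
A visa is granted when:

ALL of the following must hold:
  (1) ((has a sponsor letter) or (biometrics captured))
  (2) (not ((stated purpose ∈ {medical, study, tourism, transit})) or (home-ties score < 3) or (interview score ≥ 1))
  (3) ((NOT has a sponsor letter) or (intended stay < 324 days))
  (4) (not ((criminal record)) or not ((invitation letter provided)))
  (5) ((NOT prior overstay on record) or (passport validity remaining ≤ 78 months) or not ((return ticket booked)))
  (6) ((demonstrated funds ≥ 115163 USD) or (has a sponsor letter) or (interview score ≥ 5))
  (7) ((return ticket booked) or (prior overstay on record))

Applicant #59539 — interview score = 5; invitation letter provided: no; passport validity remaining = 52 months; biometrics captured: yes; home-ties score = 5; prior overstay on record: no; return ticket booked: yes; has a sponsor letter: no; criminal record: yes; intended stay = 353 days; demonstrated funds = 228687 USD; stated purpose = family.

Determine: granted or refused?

Atomic conditions:
  has a sponsor letter: no → false
  biometrics captured: yes → true
  stated purpose ∈ {medical, study, tourism, transit}: family is not in the set → false
  home-ties score < 3: 5 < 3 is false
  interview score ≥ 1: 5 ≥ 1 is true
  NOT has a sponsor letter: no → true
  intended stay < 324 days: 353 < 324 is false
  criminal record: yes → true
  invitation letter provided: no → false
  NOT prior overstay on record: no → true
  passport validity remaining ≤ 78 months: 52 ≤ 78 is true
  return ticket booked: yes → true
  demonstrated funds ≥ 115163 USD: 228687 ≥ 115163 is true
  interview score ≥ 5: 5 ≥ 5 is true
  prior overstay on record: no → false
Combine:
[1] false OR true = true
[2.1] NOT false = true
[2] true OR false OR true = true
[3] true OR false = true
[4.1] NOT true = false
[4.2] NOT false = true
[4] false OR true = true
[5.3] NOT true = false
[5] true OR true OR false = true
[6] true OR false OR true = true
[7] true OR false = true
[root] true AND true AND true AND true AND true AND true AND true = true
Overall: true → granted

Granted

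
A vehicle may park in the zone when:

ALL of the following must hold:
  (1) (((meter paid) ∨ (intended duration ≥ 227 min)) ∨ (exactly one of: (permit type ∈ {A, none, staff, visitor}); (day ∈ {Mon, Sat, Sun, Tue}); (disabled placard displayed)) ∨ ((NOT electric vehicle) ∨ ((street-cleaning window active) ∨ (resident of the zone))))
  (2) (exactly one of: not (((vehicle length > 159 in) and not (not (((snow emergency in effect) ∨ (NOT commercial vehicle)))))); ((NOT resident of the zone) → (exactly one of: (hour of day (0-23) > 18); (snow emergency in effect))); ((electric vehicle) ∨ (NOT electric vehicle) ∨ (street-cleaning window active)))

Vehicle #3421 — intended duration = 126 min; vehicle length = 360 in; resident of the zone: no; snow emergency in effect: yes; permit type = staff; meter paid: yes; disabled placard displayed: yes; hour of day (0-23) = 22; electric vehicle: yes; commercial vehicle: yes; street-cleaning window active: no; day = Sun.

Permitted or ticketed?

Atomic conditions:
  meter paid: yes → true
  intended duration ≥ 227 min: 126 ≥ 227 is false
  permit type ∈ {A, none, staff, visitor}: staff is in the set → true
  day ∈ {Mon, Sat, Sun, Tue}: Sun is in the set → true
  disabled placard displayed: yes → true
  NOT electric vehicle: yes → false
  street-cleaning window active: no → false
  resident of the zone: no → false
  vehicle length > 159 in: 360 > 159 is true
  snow emergency in effect: yes → true
  NOT commercial vehicle: yes → false
  NOT resident of the zone: no → true
  hour of day (0-23) > 18: 22 > 18 is true
  electric vehicle: yes → true
Combine:
[1.1] true OR false = true
[1.2] exactly-one(true, true, true) = false
[1.3.2] false OR false = false
[1.3] false OR false = false
[1] true OR false OR false = true
[2.1.1.2.1.1] true OR false = true
[2.1.1.2.1] NOT true = false
[2.1.1.2] NOT false = true
[2.1.1] true AND true = true
[2.1] NOT true = false
[2.2.2] exactly-one(true, true) = false
[2.2] true → false = false
[2.3] true OR false OR false = true
[2] exactly-one(false, false, true) = true
[root] true AND true = true
Overall: true → permitted

Permitted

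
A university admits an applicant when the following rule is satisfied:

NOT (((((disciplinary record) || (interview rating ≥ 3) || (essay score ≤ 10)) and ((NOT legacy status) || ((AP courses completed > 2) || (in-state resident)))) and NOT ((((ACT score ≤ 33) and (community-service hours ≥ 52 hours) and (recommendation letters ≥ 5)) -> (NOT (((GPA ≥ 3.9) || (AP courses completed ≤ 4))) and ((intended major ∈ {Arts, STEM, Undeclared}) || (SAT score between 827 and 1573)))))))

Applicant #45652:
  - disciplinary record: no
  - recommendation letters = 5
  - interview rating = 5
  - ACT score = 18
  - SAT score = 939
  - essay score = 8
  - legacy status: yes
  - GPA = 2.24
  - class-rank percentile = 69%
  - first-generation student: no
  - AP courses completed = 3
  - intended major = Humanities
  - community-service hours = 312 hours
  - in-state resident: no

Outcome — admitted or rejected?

Rejected

Atomic conditions:
  disciplinary record: no → false
  interview rating ≥ 3: 5 ≥ 3 is true
  essay score ≤ 10: 8 ≤ 10 is true
  NOT legacy status: yes → false
  AP courses completed > 2: 3 > 2 is true
  in-state resident: no → false
  ACT score ≤ 33: 18 ≤ 33 is true
  community-service hours ≥ 52 hours: 312 ≥ 52 is true
  recommendation letters ≥ 5: 5 ≥ 5 is true
  GPA ≥ 3.9: 2.24 ≥ 3.9 is false
  AP courses completed ≤ 4: 3 ≤ 4 is true
  intended major ∈ {Arts, STEM, Undeclared}: Humanities is not in the set → false
  SAT score between 827 and 1573: 939 in [827, 1573] is true
Combine:
[1.1.1] false OR true OR true = true
[1.1.2.2] true OR false = true
[1.1.2] false OR true = true
[1.1] true AND true = true
[1.2.1.1] true AND true AND true = true
[1.2.1.2.1.1] false OR true = true
[1.2.1.2.1] NOT true = false
[1.2.1.2.2] false OR true = true
[1.2.1.2] false AND true = false
[1.2.1] true → false = false
[1.2] NOT false = true
[1] true AND true = true
[root] NOT true = false
Overall: false → rejected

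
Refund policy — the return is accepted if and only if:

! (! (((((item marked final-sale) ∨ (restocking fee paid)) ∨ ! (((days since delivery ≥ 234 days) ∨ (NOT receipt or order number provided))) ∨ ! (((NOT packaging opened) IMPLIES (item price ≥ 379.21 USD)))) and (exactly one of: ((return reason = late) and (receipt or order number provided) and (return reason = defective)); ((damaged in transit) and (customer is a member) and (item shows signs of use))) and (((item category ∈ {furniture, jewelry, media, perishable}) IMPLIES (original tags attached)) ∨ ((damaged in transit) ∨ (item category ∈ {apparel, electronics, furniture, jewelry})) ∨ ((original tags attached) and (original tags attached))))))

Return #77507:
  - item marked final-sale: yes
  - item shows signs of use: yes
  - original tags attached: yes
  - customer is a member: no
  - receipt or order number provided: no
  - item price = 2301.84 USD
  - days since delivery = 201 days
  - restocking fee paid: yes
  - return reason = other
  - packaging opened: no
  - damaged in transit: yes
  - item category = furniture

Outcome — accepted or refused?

Refused

Atomic conditions:
  item marked final-sale: yes → true
  restocking fee paid: yes → true
  days since delivery ≥ 234 days: 201 ≥ 234 is false
  NOT receipt or order number provided: no → true
  NOT packaging opened: no → true
  item price ≥ 379.21 USD: 2301.84 ≥ 379.21 is true
  return reason = late: other == late is false
  receipt or order number provided: no → false
  return reason = defective: other == defective is false
  damaged in transit: yes → true
  customer is a member: no → false
  item shows signs of use: yes → true
  item category ∈ {furniture, jewelry, media, perishable}: furniture is in the set → true
  original tags attached: yes → true
  item category ∈ {apparel, electronics, furniture, jewelry}: furniture is in the set → true
Combine:
[1.1.1.1] true OR true = true
[1.1.1.2.1] false OR true = true
[1.1.1.2] NOT true = false
[1.1.1.3.1] true → true = true
[1.1.1.3] NOT true = false
[1.1.1] true OR false OR false = true
[1.1.2.1] false AND false AND false = false
[1.1.2.2] true AND false AND true = false
[1.1.2] exactly-one(false, false) = false
[1.1.3.1] true → true = true
[1.1.3.2] true OR true = true
[1.1.3.3] true AND true = true
[1.1.3] true OR true OR true = true
[1.1] true AND false AND true = false
[1] NOT false = true
[root] NOT true = false
Overall: false → refused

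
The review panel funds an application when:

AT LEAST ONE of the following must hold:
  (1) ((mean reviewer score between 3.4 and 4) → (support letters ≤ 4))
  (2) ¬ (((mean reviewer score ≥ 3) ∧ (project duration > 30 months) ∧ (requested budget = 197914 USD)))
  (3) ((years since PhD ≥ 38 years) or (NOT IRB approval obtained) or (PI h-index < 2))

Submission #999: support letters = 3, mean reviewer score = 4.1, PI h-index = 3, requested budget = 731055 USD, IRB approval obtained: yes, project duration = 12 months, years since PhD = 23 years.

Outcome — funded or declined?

Funded

Atomic conditions:
  mean reviewer score between 3.4 and 4: 4.1 in [3.4, 4] is false
  support letters ≤ 4: 3 ≤ 4 is true
  mean reviewer score ≥ 3: 4.1 ≥ 3 is true
  project duration > 30 months: 12 > 30 is false
  requested budget = 197914 USD: 731055 == 197914 is false
  years since PhD ≥ 38 years: 23 ≥ 38 is false
  NOT IRB approval obtained: yes → false
  PI h-index < 2: 3 < 2 is false
Combine:
[1] false → true (antecedent false ⇒ implication holds) = true
[2.1] true AND false AND false = false
[2] NOT false = true
[3] false OR false OR false = false
[root] true OR true OR false = true
Overall: true → funded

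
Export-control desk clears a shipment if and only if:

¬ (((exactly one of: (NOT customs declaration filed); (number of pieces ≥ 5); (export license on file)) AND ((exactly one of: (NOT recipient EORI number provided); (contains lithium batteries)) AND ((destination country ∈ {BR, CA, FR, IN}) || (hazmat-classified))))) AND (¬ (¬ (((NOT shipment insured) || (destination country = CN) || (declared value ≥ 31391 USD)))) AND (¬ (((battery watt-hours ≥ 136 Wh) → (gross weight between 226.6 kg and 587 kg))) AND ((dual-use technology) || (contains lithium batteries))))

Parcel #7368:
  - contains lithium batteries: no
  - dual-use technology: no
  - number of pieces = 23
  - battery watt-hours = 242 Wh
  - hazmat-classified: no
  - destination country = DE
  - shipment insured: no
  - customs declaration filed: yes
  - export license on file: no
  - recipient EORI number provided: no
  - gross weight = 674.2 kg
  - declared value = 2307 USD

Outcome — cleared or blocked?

Blocked

Atomic conditions:
  NOT customs declaration filed: yes → false
  number of pieces ≥ 5: 23 ≥ 5 is true
  export license on file: no → false
  NOT recipient EORI number provided: no → true
  contains lithium batteries: no → false
  destination country ∈ {BR, CA, FR, IN}: DE is not in the set → false
  hazmat-classified: no → false
  NOT shipment insured: no → true
  destination country = CN: DE == CN is false
  declared value ≥ 31391 USD: 2307 ≥ 31391 is false
  battery watt-hours ≥ 136 Wh: 242 ≥ 136 is true
  gross weight between 226.6 kg and 587 kg: 674.2 in [226.6, 587] is false
  dual-use technology: no → false
Combine:
[1.1.1] exactly-one(false, true, false) = true
[1.1.2.1] exactly-one(true, false) = true
[1.1.2.2] false OR false = false
[1.1.2] true AND false = false
[1.1] true AND false = false
[1] NOT false = true
[2.1.1.1] true OR false OR false = true
[2.1.1] NOT true = false
[2.1] NOT false = true
[2.2.1.1] true → false = false
[2.2.1] NOT false = true
[2.2.2] false OR false = false
[2.2] true AND false = false
[2] true AND false = false
[root] true AND false = false
Overall: false → blocked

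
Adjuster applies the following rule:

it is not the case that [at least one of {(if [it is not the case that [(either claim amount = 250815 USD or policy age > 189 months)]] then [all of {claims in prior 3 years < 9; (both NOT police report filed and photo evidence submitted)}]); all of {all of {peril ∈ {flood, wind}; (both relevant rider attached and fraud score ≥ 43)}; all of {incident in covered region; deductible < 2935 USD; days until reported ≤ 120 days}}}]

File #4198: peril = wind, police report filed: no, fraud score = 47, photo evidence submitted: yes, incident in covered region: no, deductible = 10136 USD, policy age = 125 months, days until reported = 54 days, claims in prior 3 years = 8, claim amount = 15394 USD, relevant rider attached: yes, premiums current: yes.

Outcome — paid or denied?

Atomic conditions:
  claim amount = 250815 USD: 15394 == 250815 is false
  policy age > 189 months: 125 > 189 is false
  claims in prior 3 years < 9: 8 < 9 is true
  NOT police report filed: no → true
  photo evidence submitted: yes → true
  peril ∈ {flood, wind}: wind is in the set → true
  relevant rider attached: yes → true
  fraud score ≥ 43: 47 ≥ 43 is true
  incident in covered region: no → false
  deductible < 2935 USD: 10136 < 2935 is false
  days until reported ≤ 120 days: 54 ≤ 120 is true
Combine:
[1.1.1.1] false OR false = false
[1.1.1] NOT false = true
[1.1.2.2] true AND true = true
[1.1.2] true AND true = true
[1.1] true → true = true
[1.2.1.2] true AND true = true
[1.2.1] true AND true = true
[1.2.2] false AND false AND true = false
[1.2] true AND false = false
[1] true OR false = true
[root] NOT true = false
Overall: false → denied

Denied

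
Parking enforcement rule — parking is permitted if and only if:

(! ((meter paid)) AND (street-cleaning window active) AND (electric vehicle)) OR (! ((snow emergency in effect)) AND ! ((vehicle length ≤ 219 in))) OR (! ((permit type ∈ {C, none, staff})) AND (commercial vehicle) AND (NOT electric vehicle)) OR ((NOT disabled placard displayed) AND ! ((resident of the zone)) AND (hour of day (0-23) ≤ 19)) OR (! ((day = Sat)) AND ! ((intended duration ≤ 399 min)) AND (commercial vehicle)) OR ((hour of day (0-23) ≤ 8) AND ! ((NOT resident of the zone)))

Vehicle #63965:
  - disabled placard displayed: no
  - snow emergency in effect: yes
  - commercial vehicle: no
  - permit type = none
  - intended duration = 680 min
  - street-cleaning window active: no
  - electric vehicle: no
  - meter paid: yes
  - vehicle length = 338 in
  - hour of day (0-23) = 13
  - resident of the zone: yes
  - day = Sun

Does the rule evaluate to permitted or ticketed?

Ticketed

Atomic conditions:
  meter paid: yes → true
  street-cleaning window active: no → false
  electric vehicle: no → false
  snow emergency in effect: yes → true
  vehicle length ≤ 219 in: 338 ≤ 219 is false
  permit type ∈ {C, none, staff}: none is in the set → true
  commercial vehicle: no → false
  NOT electric vehicle: no → true
  NOT disabled placard displayed: no → true
  resident of the zone: yes → true
  hour of day (0-23) ≤ 19: 13 ≤ 19 is true
  day = Sat: Sun == Sat is false
  intended duration ≤ 399 min: 680 ≤ 399 is false
  hour of day (0-23) ≤ 8: 13 ≤ 8 is false
  NOT resident of the zone: yes → false
Combine:
[1.1] NOT true = false
[1] false AND false AND false = false
[2.1] NOT true = false
[2.2] NOT false = true
[2] false AND true = false
[3.1] NOT true = false
[3] false AND false AND true = false
[4.2] NOT true = false
[4] true AND false AND true = false
[5.1] NOT false = true
[5.2] NOT false = true
[5] true AND true AND false = false
[6.2] NOT false = true
[6] false AND true = false
[root] false OR false OR false OR false OR false OR false = false
Overall: false → ticketed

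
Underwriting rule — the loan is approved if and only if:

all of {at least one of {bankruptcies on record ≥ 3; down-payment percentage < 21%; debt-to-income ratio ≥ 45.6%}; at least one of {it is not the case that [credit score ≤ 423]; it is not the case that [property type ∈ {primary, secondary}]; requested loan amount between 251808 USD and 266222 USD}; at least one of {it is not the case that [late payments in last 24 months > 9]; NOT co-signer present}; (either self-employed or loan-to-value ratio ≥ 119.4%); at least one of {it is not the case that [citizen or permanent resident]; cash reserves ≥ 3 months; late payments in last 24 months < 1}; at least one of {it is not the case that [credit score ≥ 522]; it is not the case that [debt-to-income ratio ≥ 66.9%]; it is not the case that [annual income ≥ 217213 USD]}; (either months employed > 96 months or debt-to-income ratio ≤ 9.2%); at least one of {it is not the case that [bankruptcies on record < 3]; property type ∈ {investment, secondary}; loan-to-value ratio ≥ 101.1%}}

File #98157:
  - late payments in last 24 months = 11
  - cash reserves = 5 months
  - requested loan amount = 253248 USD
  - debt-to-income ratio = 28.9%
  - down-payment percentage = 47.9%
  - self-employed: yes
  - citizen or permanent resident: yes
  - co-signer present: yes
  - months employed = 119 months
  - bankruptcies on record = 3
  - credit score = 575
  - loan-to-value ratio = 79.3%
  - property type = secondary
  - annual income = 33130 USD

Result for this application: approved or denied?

Atomic conditions:
  bankruptcies on record ≥ 3: 3 ≥ 3 is true
  down-payment percentage < 21%: 47.9 < 21 is false
  debt-to-income ratio ≥ 45.6%: 28.9 ≥ 45.6 is false
  credit score ≤ 423: 575 ≤ 423 is false
  property type ∈ {primary, secondary}: secondary is in the set → true
  requested loan amount between 251808 USD and 266222 USD: 253248 in [251808, 266222] is true
  late payments in last 24 months > 9: 11 > 9 is true
  NOT co-signer present: yes → false
  self-employed: yes → true
  loan-to-value ratio ≥ 119.4%: 79.3 ≥ 119.4 is false
  citizen or permanent resident: yes → true
  cash reserves ≥ 3 months: 5 ≥ 3 is true
  late payments in last 24 months < 1: 11 < 1 is false
  credit score ≥ 522: 575 ≥ 522 is true
  debt-to-income ratio ≥ 66.9%: 28.9 ≥ 66.9 is false
  annual income ≥ 217213 USD: 33130 ≥ 217213 is false
  months employed > 96 months: 119 > 96 is true
  debt-to-income ratio ≤ 9.2%: 28.9 ≤ 9.2 is false
  bankruptcies on record < 3: 3 < 3 is false
  property type ∈ {investment, secondary}: secondary is in the set → true
  loan-to-value ratio ≥ 101.1%: 79.3 ≥ 101.1 is false
Combine:
[1] true OR false OR false = true
[2.1] NOT false = true
[2.2] NOT true = false
[2] true OR false OR true = true
[3.1] NOT true = false
[3] false OR false = false
[4] true OR false = true
[5.1] NOT true = false
[5] false OR true OR false = true
[6.1] NOT true = false
[6.2] NOT false = true
[6.3] NOT false = true
[6] false OR true OR true = true
[7] true OR false = true
[8.1] NOT false = true
[8] true OR true OR false = true
[root] true AND true AND false AND true AND true AND true AND true AND true = false
Overall: false → denied

Denied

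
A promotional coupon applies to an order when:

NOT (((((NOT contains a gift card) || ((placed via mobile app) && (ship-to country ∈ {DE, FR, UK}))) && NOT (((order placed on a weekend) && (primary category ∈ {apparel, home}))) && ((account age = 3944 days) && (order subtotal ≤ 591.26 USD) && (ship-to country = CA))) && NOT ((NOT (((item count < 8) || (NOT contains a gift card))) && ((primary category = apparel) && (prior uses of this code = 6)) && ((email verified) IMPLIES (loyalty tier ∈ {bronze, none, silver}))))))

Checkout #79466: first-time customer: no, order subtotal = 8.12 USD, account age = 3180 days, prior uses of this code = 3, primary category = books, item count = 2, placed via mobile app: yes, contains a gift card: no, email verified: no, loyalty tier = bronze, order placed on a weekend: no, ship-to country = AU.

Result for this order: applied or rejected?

Applied

Atomic conditions:
  NOT contains a gift card: no → true
  placed via mobile app: yes → true
  ship-to country ∈ {DE, FR, UK}: AU is not in the set → false
  order placed on a weekend: no → false
  primary category ∈ {apparel, home}: books is not in the set → false
  account age = 3944 days: 3180 == 3944 is false
  order subtotal ≤ 591.26 USD: 8.12 ≤ 591.26 is true
  ship-to country = CA: AU == CA is false
  item count < 8: 2 < 8 is true
  primary category = apparel: books == apparel is false
  prior uses of this code = 6: 3 == 6 is false
  email verified: no → false
  loyalty tier ∈ {bronze, none, silver}: bronze is in the set → true
Combine:
[1.1.1.2] true AND false = false
[1.1.1] true OR false = true
[1.1.2.1] false AND false = false
[1.1.2] NOT false = true
[1.1.3] false AND true AND false = false
[1.1] true AND true AND false = false
[1.2.1.1.1] true OR true = true
[1.2.1.1] NOT true = false
[1.2.1.2] false AND false = false
[1.2.1.3] false → true (antecedent false ⇒ implication holds) = true
[1.2.1] false AND false AND true = false
[1.2] NOT false = true
[1] false AND true = false
[root] NOT false = true
Overall: true → applied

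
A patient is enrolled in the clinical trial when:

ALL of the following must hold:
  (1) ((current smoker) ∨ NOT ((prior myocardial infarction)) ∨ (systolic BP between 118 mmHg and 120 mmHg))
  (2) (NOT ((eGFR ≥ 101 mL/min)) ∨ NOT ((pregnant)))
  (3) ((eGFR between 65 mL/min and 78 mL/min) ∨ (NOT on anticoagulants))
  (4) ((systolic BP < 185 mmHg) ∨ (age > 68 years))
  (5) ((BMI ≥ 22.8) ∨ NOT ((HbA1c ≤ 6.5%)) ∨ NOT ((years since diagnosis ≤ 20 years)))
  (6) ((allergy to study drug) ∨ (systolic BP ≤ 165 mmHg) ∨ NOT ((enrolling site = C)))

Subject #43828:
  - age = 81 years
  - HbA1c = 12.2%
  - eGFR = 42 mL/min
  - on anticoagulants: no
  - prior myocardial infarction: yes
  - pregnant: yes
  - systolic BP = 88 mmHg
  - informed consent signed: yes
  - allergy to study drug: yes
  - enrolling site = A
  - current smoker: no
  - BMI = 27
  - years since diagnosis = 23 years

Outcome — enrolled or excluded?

Atomic conditions:
  current smoker: no → false
  prior myocardial infarction: yes → true
  systolic BP between 118 mmHg and 120 mmHg: 88 in [118, 120] is false
  eGFR ≥ 101 mL/min: 42 ≥ 101 is false
  pregnant: yes → true
  eGFR between 65 mL/min and 78 mL/min: 42 in [65, 78] is false
  NOT on anticoagulants: no → true
  systolic BP < 185 mmHg: 88 < 185 is true
  age > 68 years: 81 > 68 is true
  BMI ≥ 22.8: 27 ≥ 22.8 is true
  HbA1c ≤ 6.5%: 12.2 ≤ 6.5 is false
  years since diagnosis ≤ 20 years: 23 ≤ 20 is false
  allergy to study drug: yes → true
  systolic BP ≤ 165 mmHg: 88 ≤ 165 is true
  enrolling site = C: A == C is false
Combine:
[1.2] NOT true = false
[1] false OR false OR false = false
[2.1] NOT false = true
[2.2] NOT true = false
[2] true OR false = true
[3] false OR true = true
[4] true OR true = true
[5.2] NOT false = true
[5.3] NOT false = true
[5] true OR true OR true = true
[6.3] NOT false = true
[6] true OR true OR true = true
[root] false AND true AND true AND true AND true AND true = false
Overall: false → excluded

Excluded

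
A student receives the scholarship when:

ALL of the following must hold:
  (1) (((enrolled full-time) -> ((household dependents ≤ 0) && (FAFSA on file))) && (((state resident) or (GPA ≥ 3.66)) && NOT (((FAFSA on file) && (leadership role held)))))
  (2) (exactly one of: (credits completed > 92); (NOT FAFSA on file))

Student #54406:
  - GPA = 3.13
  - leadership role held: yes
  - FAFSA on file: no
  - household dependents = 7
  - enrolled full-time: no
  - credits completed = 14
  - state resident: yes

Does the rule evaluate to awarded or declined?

Atomic conditions:
  enrolled full-time: no → false
  household dependents ≤ 0: 7 ≤ 0 is false
  FAFSA on file: no → false
  state resident: yes → true
  GPA ≥ 3.66: 3.13 ≥ 3.66 is false
  leadership role held: yes → true
  credits completed > 92: 14 > 92 is false
  NOT FAFSA on file: no → true
Combine:
[1.1.2] false AND false = false
[1.1] false → false (antecedent false ⇒ implication holds) = true
[1.2.1] true OR false = true
[1.2.2.1] false AND true = false
[1.2.2] NOT false = true
[1.2] true AND true = true
[1] true AND true = true
[2] exactly-one(false, true) = true
[root] true AND true = true
Overall: true → awarded

Awarded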